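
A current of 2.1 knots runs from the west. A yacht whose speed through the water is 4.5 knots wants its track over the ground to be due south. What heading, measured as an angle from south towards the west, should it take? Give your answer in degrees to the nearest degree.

28°

The current pushes perpendicular to the desired track; the heading must have a component into the current equal to 2.1 knots: 4.5 sin θ = 2.1.
sin θ = 0.4667, so θ = 27.818°.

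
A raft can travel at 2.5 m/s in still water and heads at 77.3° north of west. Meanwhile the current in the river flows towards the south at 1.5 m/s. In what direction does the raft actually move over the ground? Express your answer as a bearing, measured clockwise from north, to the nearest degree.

330°

Taking east as x and north as y: velocity relative to the water = (-0.550, 2.439) m/s; the water relative to ground = (0.000, -1.500) m/s.
Velocity relative to ground = (-0.550, 2.439) + (0.000, -1.500) = (-0.550, 0.939) m/s.
Bearing = atan2(-0.55, 0.94) = 329.65° clockwise from north.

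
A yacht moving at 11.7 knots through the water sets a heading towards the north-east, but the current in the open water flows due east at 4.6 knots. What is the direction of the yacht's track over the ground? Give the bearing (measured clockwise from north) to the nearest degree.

057°

Taking east as x and north as y: velocity relative to the water = (8.273, 8.273) knots; the water relative to ground = (4.600, 0.000) knots.
Velocity relative to ground = (8.273, 8.273) + (4.600, 0.000) = (12.873, 8.273) knots.
Bearing = atan2(12.87, 8.27) = 57.27° clockwise from north.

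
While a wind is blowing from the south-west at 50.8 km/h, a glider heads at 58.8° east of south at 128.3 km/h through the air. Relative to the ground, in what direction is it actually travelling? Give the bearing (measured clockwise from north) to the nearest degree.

Taking east as x and north as y: velocity relative to the air = (109.743, -66.463) km/h; the air relative to ground = (35.921, 35.921) km/h.
Velocity relative to ground = (109.743, -66.463) + (35.921, 35.921) = (145.664, -30.542) km/h.
Bearing = atan2(145.66, -30.54) = 101.84° clockwise from north.

102°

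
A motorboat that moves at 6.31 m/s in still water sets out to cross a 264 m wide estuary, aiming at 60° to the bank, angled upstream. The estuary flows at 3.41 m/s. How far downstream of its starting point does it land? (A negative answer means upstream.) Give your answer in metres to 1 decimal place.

12.3 m

Perpendicular speed = 5.465 m/s; crossing time = 264 / 5.465 = 48.311 s.
Net downstream speed = 0.255 m/s.
Drift = 0.255 × 48.311 = 12.319 m (downstream).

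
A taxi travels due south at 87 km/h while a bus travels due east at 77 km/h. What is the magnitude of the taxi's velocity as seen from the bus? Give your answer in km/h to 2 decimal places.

116.18 km/h

Taking east as x and north as y: taxi velocity = (0.000, -87.000) km/h; bus velocity = (77.000, 0.000) km/h.
Velocity of taxi relative to bus = (0.000, -87.000) − (77.000, 0.000) = (-77.000, -87.000) km/h.
Magnitude = |(-77.000, -87.000)| = 116.181 km/h.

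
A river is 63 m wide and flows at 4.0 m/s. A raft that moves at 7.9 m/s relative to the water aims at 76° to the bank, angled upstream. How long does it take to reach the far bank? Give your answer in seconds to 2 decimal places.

8.22 s

The component of the raft's velocity perpendicular to the bank is 7.9 × sin 76° = 7.665 m/s.
The flow acts along the bank and has no component across it.
Time = 63 / 7.665 = 8.219 s.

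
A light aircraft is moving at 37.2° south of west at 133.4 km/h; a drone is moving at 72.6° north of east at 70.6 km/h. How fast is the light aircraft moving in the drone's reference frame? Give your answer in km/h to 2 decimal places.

195.28 km/h

Taking east as x and north as y: light aircraft velocity = (-106.257, -80.654) km/h; drone velocity = (21.112, 67.369) km/h.
Velocity of light aircraft relative to drone = (-106.257, -80.654) − (21.112, 67.369) = (-127.369, -148.023) km/h.
Magnitude = |(-127.369, -148.023)| = 195.279 km/h.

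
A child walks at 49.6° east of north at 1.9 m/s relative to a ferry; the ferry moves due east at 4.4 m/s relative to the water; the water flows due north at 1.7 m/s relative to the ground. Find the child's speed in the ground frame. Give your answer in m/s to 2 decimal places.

6.54 m/s

In east/north components (m/s): child relative to ferry = (1.447, 1.231); ferry relative to water = (4.400, 0.000); water relative to ground = (0.000, 1.700).
Sum = (5.847, 2.931) m/s.
Speed = |(5.847, 2.931)| = 6.541 m/s.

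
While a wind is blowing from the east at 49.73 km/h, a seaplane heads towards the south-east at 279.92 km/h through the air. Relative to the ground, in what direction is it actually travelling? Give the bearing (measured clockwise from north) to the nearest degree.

143°

Taking east as x and north as y: velocity relative to the air = (197.933, -197.933) km/h; the air relative to ground = (-49.730, 0.000) km/h.
Velocity relative to ground = (197.933, -197.933) + (-49.730, 0.000) = (148.203, -197.933) km/h.
Bearing = atan2(148.20, -197.93) = 143.18° clockwise from north.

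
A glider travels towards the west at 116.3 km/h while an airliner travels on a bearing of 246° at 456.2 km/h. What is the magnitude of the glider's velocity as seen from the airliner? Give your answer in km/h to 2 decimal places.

353.14 km/h

Taking east as x and north as y: glider velocity = (-116.300, 0.000) km/h; airliner velocity = (-416.759, -185.553) km/h.
Velocity of glider relative to airliner = (-116.300, 0.000) − (-416.759, -185.553) = (300.459, 185.553) km/h.
Magnitude = |(300.459, 185.553)| = 353.137 km/h.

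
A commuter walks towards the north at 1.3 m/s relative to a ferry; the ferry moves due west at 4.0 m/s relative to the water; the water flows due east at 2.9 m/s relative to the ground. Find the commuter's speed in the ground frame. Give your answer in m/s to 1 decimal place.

In east/north components (m/s): commuter relative to ferry = (0.000, 1.300); ferry relative to water = (-4.000, 0.000); water relative to ground = (2.900, 0.000).
Sum = (-1.100, 1.300) m/s.
Speed = |(-1.100, 1.300)| = 1.703 m/s.

1.7 m/s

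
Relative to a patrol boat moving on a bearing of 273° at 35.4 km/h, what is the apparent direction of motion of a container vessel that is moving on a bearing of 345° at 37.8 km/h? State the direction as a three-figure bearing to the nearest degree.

Taking east as x and north as y: container vessel velocity = (-9.783, 36.512) km/h; patrol boat velocity = (-35.351, 1.853) km/h.
Velocity of container vessel relative to patrol boat = (-9.783, 36.512) − (-35.351, 1.853) = (25.568, 34.659) km/h.
Bearing = atan2(25.57, 34.66) = 36.42° clockwise from north.

036°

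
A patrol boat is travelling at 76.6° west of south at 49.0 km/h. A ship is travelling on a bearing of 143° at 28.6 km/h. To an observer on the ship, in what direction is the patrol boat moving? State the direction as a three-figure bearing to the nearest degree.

Taking east as x and north as y: patrol boat velocity = (-47.666, -11.356) km/h; ship velocity = (17.212, -22.841) km/h.
Velocity of patrol boat relative to ship = (-47.666, -11.356) − (17.212, -22.841) = (-64.878, 11.485) km/h.
Bearing = atan2(-64.88, 11.49) = 280.04° clockwise from north.

280°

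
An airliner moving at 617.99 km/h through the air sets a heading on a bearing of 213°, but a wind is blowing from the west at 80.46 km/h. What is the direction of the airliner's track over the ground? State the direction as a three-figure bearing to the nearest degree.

206°

Taking east as x and north as y: velocity relative to the air = (-336.581, -518.290) km/h; the air relative to ground = (80.460, 0.000) km/h.
Velocity relative to ground = (-336.581, -518.290) + (80.460, 0.000) = (-256.121, -518.290) km/h.
Bearing = atan2(-256.12, -518.29) = 206.30° clockwise from north.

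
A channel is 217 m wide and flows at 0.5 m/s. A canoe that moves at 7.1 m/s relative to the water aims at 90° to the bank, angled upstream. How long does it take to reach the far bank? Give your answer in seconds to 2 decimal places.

The component of the canoe's velocity perpendicular to the bank is 7.1 m/s.
Only the cross-stream component determines the crossing time; the current contributes nothing perpendicular to the bank.
Time = 217 / 7.100 = 30.563 s.

30.56 s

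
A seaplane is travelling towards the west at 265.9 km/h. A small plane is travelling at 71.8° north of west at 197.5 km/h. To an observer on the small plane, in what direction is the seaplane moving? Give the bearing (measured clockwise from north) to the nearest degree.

227°

Taking east as x and north as y: seaplane velocity = (-265.900, 0.000) km/h; small plane velocity = (-61.686, 187.619) km/h.
Velocity of seaplane relative to small plane = (-265.900, 0.000) − (-61.686, 187.619) = (-204.214, -187.619) km/h.
Bearing = atan2(-204.21, -187.62) = 227.43° clockwise from north.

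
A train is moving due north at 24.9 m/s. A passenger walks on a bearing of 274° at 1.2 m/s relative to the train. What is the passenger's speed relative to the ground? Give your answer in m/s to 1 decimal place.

Taking east as x and north as y: train velocity = (0.000, 24.900) m/s; passenger velocity relative to train = (-1.197, 0.084) m/s.
Velocity relative to ground = (0.000, 24.900) + (-1.197, 0.084) = (-1.197, 24.984) m/s.
Speed = |(-1.197, 24.984)| = 25.012 m/s.

25.0 m/s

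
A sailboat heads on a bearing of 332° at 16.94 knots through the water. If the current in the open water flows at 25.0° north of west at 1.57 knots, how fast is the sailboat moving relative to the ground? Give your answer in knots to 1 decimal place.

Taking east as x and north as y: velocity relative to the water = (-7.953, 14.957) knots; the water relative to ground = (-1.423, 0.664) knots.
Velocity relative to ground = (-7.953, 14.957) + (-1.423, 0.664) = (-9.376, 15.621) knots.
Speed = |(-9.376, 15.621)| = 18.218 knots.

18.2 knots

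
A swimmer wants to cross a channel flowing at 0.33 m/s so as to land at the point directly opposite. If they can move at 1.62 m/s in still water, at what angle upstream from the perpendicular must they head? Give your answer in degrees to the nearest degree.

12°

To cancel the current, the upstream component of the swimmer's velocity must equal the flow: 1.62 sin θ = 0.33.
sin θ = 0.33 / 1.62 = 0.2037.
θ = arcsin(0.2037) = 11.754°.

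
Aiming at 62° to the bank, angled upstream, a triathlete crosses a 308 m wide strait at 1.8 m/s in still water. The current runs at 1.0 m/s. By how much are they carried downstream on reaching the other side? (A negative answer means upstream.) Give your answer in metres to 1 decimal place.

Perpendicular speed = 1.589 m/s; crossing time = 308 / 1.589 = 193.795 s.
Net downstream speed = 0.155 m/s.
Drift = 0.155 × 193.795 = 30.029 m (downstream).

30.0 m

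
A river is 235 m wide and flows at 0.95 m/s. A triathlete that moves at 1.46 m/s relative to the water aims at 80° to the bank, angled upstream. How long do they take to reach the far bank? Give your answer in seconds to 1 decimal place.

The component of the triathlete's velocity perpendicular to the bank is 1.46 × sin 80° = 1.438 m/s.
The current is parallel to the bank, so it does not affect the crossing time.
Time = 235 / 1.438 = 163.442 s.

163.4 s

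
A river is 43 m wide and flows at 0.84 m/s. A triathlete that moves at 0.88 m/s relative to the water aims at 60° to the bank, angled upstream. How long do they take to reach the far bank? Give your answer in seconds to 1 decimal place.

56.4 s

The component of the triathlete's velocity perpendicular to the bank is 0.88 × sin 60° = 0.762 m/s.
Only the cross-stream component determines the crossing time; the current contributes nothing perpendicular to the bank.
Time = 43 / 0.762 = 56.423 s.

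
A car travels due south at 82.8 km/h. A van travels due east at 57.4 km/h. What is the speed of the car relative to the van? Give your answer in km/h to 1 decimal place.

Taking east as x and north as y: car velocity = (0.000, -82.800) km/h; van velocity = (57.400, 0.000) km/h.
Velocity of car relative to van = (0.000, -82.800) − (57.400, 0.000) = (-57.400, -82.800) km/h.
Magnitude = |(-57.400, -82.800)| = 100.750 km/h.

100.8 km/h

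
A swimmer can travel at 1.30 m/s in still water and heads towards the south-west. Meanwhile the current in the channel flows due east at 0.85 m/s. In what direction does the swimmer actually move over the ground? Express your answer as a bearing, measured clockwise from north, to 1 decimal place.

Taking east as x and north as y: velocity relative to the water = (-0.919, -0.919) m/s; the water relative to ground = (0.850, 0.000) m/s.
Velocity relative to ground = (-0.919, -0.919) + (0.850, 0.000) = (-0.069, -0.919) m/s.
Bearing = atan2(-0.07, -0.92) = 184.31° clockwise from north.

184.3°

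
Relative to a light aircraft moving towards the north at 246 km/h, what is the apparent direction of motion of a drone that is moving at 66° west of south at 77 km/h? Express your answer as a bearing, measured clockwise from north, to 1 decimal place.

Taking east as x and north as y: drone velocity = (-70.343, -31.319) km/h; light aircraft velocity = (0.000, 246.000) km/h.
Velocity of drone relative to light aircraft = (-70.343, -31.319) − (0.000, 246.000) = (-70.343, -277.319) km/h.
Bearing = atan2(-70.34, -277.32) = 194.23° clockwise from north.

194.2°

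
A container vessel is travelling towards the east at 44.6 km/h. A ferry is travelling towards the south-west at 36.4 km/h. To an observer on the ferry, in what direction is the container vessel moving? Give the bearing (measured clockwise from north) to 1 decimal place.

069.9°

Taking east as x and north as y: container vessel velocity = (44.600, 0.000) km/h; ferry velocity = (-25.739, -25.739) km/h.
Velocity of container vessel relative to ferry = (44.600, 0.000) − (-25.739, -25.739) = (70.339, 25.739) km/h.
Bearing = atan2(70.34, 25.74) = 69.90° clockwise from north.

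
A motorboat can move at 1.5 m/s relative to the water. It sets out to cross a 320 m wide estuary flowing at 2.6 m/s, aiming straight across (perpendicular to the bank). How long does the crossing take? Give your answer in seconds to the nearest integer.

The component of the motorboat's velocity perpendicular to the bank is 1.5 m/s.
The current is parallel to the bank, so it does not affect the crossing time.
Time = 320 / 1.500 = 213.333 s.

213 s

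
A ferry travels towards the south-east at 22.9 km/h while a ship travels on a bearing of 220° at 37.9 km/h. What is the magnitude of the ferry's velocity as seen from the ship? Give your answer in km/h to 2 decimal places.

42.54 km/h

Taking east as x and north as y: ferry velocity = (16.193, -16.193) km/h; ship velocity = (-24.362, -29.033) km/h.
Velocity of ferry relative to ship = (16.193, -16.193) − (-24.362, -29.033) = (40.554, 12.840) km/h.
Magnitude = |(40.554, 12.840)| = 42.539 km/h.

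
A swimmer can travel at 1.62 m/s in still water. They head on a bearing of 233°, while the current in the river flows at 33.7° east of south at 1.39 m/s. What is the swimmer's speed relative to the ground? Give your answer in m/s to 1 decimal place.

2.2 m/s

Taking east as x and north as y: velocity relative to the water = (-1.294, -0.975) m/s; the water relative to ground = (0.771, -1.156) m/s.
Velocity relative to ground = (-1.294, -0.975) + (0.771, -1.156) = (-0.523, -2.131) m/s.
Speed = |(-0.523, -2.131)| = 2.194 m/s.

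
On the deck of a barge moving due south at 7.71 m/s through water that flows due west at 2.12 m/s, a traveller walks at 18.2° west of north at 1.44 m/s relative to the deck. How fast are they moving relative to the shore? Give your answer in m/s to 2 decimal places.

In east/north components (m/s): traveller relative to barge = (-0.450, 1.368); barge relative to water = (0.000, -7.710); water relative to ground = (-2.120, 0.000).
Sum = (-2.570, -6.342) m/s.
Speed = |(-2.570, -6.342)| = 6.843 m/s.

6.84 m/s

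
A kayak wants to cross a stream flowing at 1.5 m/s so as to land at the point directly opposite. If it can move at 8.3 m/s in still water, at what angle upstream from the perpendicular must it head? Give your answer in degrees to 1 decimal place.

10.4°

To cancel the current, the upstream component of the kayak's velocity must equal the flow: 8.3 sin θ = 1.5.
sin θ = 1.5 / 8.3 = 0.1807.
θ = arcsin(0.1807) = 10.412°.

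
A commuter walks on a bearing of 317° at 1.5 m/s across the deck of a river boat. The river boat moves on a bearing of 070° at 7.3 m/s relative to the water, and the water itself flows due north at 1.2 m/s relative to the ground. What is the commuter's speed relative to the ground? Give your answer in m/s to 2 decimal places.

7.55 m/s

In east/north components (m/s): commuter relative to river boat = (-1.023, 1.097); river boat relative to water = (6.860, 2.497); water relative to ground = (0.000, 1.200).
Sum = (5.837, 4.794) m/s.
Speed = |(5.837, 4.794)| = 7.553 m/s.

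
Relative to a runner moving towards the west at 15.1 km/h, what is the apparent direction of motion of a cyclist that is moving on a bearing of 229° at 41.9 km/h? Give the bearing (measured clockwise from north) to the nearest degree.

211°

Taking east as x and north as y: cyclist velocity = (-31.622, -27.489) km/h; runner velocity = (-15.100, 0.000) km/h.
Velocity of cyclist relative to runner = (-31.622, -27.489) − (-15.100, 0.000) = (-16.522, -27.489) km/h.
Bearing = atan2(-16.52, -27.49) = 211.01° clockwise from north.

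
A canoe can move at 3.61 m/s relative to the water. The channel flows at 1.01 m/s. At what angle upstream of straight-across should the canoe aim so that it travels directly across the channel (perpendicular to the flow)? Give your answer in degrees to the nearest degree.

To cancel the current, the upstream component of the canoe's velocity must equal the flow: 3.61 sin θ = 1.01.
sin θ = 1.01 / 3.61 = 0.2798.
θ = arcsin(0.2798) = 16.247°.

16°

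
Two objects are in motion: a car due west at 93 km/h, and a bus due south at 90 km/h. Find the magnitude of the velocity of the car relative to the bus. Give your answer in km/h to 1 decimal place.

129.4 km/h

Taking east as x and north as y: car velocity = (-93.000, 0.000) km/h; bus velocity = (0.000, -90.000) km/h.
Velocity of car relative to bus = (-93.000, 0.000) − (0.000, -90.000) = (-93.000, 90.000) km/h.
Magnitude = |(-93.000, 90.000)| = 129.418 km/h.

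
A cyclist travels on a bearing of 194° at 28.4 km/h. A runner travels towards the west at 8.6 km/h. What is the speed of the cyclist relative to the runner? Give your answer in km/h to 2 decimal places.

27.61 km/h

Taking east as x and north as y: cyclist velocity = (-6.871, -27.556) km/h; runner velocity = (-8.600, 0.000) km/h.
Velocity of cyclist relative to runner = (-6.871, -27.556) − (-8.600, 0.000) = (1.729, -27.556) km/h.
Magnitude = |(1.729, -27.556)| = 27.611 km/h.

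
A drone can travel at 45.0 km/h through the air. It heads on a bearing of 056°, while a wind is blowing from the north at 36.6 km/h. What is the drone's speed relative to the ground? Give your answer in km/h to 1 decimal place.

39.0 km/h

Taking east as x and north as y: velocity relative to the air = (37.307, 25.164) km/h; the air relative to ground = (0.000, -36.600) km/h.
Velocity relative to ground = (37.307, 25.164) + (0.000, -36.600) = (37.307, -11.436) km/h.
Speed = |(37.307, -11.436)| = 39.020 km/h.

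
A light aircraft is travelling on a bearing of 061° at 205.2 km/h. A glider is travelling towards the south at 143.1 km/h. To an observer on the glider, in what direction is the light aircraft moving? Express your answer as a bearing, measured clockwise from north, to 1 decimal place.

Taking east as x and north as y: light aircraft velocity = (179.472, 99.483) km/h; glider velocity = (0.000, -143.100) km/h.
Velocity of light aircraft relative to glider = (179.472, 99.483) − (0.000, -143.100) = (179.472, 242.583) km/h.
Bearing = atan2(179.47, 242.58) = 36.50° clockwise from north.

036.5°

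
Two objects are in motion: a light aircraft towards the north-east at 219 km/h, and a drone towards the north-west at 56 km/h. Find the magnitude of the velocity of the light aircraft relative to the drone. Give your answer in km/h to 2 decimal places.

226.05 km/h

Taking east as x and north as y: light aircraft velocity = (154.856, 154.856) km/h; drone velocity = (-39.598, 39.598) km/h.
Velocity of light aircraft relative to drone = (154.856, 154.856) − (-39.598, 39.598) = (194.454, 115.258) km/h.
Magnitude = |(194.454, 115.258)| = 226.046 km/h.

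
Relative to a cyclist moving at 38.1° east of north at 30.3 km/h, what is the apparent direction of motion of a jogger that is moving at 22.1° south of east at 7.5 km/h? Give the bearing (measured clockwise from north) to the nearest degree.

204°

Taking east as x and north as y: jogger velocity = (6.949, -2.822) km/h; cyclist velocity = (18.696, 23.844) km/h.
Velocity of jogger relative to cyclist = (6.949, -2.822) − (18.696, 23.844) = (-11.747, -26.666) km/h.
Bearing = atan2(-11.75, -26.67) = 203.78° clockwise from north.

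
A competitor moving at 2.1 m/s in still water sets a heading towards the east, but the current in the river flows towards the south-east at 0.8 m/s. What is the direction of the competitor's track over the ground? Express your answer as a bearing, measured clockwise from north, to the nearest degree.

Taking east as x and north as y: velocity relative to the water = (2.100, 0.000) m/s; the water relative to ground = (0.566, -0.566) m/s.
Velocity relative to ground = (2.100, 0.000) + (0.566, -0.566) = (2.666, -0.566) m/s.
Bearing = atan2(2.67, -0.57) = 101.98° clockwise from north.

102°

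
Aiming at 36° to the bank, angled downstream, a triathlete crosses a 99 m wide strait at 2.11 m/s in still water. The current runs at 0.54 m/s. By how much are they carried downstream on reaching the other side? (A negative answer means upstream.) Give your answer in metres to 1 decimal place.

179.4 m

Perpendicular speed = 1.240 m/s; crossing time = 99 / 1.240 = 79.824 s.
Net downstream speed = 2.247 m/s.
Drift = 2.247 × 79.824 = 179.367 m (downstream).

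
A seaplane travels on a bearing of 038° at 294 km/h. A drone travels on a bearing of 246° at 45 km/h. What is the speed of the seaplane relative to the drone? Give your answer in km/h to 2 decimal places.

334.40 km/h

Taking east as x and north as y: seaplane velocity = (181.004, 231.675) km/h; drone velocity = (-41.110, -18.303) km/h.
Velocity of seaplane relative to drone = (181.004, 231.675) − (-41.110, -18.303) = (222.114, 249.978) km/h.
Magnitude = |(222.114, 249.978)| = 334.401 km/h.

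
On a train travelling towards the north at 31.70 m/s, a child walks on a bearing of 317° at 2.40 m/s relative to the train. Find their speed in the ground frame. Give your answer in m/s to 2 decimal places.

Taking east as x and north as y: train velocity = (0.000, 31.700) m/s; child velocity relative to train = (-1.637, 1.755) m/s.
Velocity relative to ground = (0.000, 31.700) + (-1.637, 1.755) = (-1.637, 33.455) m/s.
Speed = |(-1.637, 33.455)| = 33.495 m/s.

33.50 m/s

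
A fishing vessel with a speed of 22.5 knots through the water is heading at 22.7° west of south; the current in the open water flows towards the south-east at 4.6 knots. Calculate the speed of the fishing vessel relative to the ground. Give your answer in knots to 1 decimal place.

Taking east as x and north as y: velocity relative to the water = (-8.683, -20.757) knots; the water relative to ground = (3.253, -3.253) knots.
Velocity relative to ground = (-8.683, -20.757) + (3.253, -3.253) = (-5.430, -24.010) knots.
Speed = |(-5.430, -24.010)| = 24.616 knots.

24.6 knots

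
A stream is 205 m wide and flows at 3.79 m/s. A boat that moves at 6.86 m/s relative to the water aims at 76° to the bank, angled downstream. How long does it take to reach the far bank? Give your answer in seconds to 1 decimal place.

30.8 s

The component of the boat's velocity perpendicular to the bank is 6.86 × sin 76° = 6.656 m/s.
The current is parallel to the bank, so it does not affect the crossing time.
Time = 205 / 6.656 = 30.798 s.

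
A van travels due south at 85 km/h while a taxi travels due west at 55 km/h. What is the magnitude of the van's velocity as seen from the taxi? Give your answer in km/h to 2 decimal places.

101.24 km/h

Taking east as x and north as y: van velocity = (0.000, -85.000) km/h; taxi velocity = (-55.000, 0.000) km/h.
Velocity of van relative to taxi = (0.000, -85.000) − (-55.000, 0.000) = (55.000, -85.000) km/h.
Magnitude = |(55.000, -85.000)| = 101.242 km/h.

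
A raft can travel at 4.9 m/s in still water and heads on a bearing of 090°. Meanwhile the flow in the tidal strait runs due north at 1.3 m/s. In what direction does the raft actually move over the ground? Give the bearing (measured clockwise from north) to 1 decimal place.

075.1°

Taking east as x and north as y: velocity relative to the water = (4.900, 0.000) m/s; the water relative to ground = (0.000, 1.300) m/s.
Velocity relative to ground = (4.900, 0.000) + (0.000, 1.300) = (4.900, 1.300) m/s.
Bearing = atan2(4.90, 1.30) = 75.14° clockwise from north.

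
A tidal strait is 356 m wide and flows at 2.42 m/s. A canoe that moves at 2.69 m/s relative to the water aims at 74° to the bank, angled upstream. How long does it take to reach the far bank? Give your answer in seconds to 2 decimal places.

137.68 s

The component of the canoe's velocity perpendicular to the bank is 2.69 × sin 74° = 2.586 m/s.
The flow acts along the bank and has no component across it.
Time = 356 / 2.586 = 137.675 s.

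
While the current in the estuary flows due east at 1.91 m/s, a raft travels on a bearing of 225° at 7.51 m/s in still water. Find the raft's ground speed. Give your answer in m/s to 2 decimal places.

Taking east as x and north as y: velocity relative to the water = (-5.310, -5.310) m/s; the water relative to ground = (1.910, 0.000) m/s.
Velocity relative to ground = (-5.310, -5.310) + (1.910, 0.000) = (-3.400, -5.310) m/s.
Speed = |(-3.400, -5.310)| = 6.306 m/s.

6.31 m/s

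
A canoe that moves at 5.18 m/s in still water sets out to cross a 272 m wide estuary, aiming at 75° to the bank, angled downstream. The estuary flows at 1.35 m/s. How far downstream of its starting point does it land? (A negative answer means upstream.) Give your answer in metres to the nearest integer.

Perpendicular speed = 5.003 m/s; crossing time = 272 / 5.003 = 54.362 s.
Net downstream speed = 2.691 m/s.
Drift = 2.691 × 54.362 = 146.271 m (downstream).

146 m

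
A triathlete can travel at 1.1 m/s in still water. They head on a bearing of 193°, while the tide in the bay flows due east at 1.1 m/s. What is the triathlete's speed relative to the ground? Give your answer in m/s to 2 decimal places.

Taking east as x and north as y: velocity relative to the water = (-0.247, -1.072) m/s; the water relative to ground = (1.100, 0.000) m/s.
Velocity relative to ground = (-0.247, -1.072) + (1.100, 0.000) = (0.853, -1.072) m/s.
Speed = |(0.853, -1.072)| = 1.370 m/s.

1.37 m/s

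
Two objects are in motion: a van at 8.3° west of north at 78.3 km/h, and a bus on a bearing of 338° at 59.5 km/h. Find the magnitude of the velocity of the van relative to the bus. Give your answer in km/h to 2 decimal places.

Taking east as x and north as y: van velocity = (-11.303, 77.480) km/h; bus velocity = (-22.289, 55.167) km/h.
Velocity of van relative to bus = (-11.303, 77.480) − (-22.289, 55.167) = (10.986, 22.312) km/h.
Magnitude = |(10.986, 22.312)| = 24.870 km/h.

24.87 km/h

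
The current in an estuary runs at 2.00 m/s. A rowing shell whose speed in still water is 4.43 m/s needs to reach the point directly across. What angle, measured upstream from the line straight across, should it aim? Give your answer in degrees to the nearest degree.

To cancel the current, the upstream component of the rowing shell's velocity must equal the flow: 4.43 sin θ = 2.00.
sin θ = 2.00 / 4.43 = 0.4515.
θ = arcsin(0.4515) = 26.838°.

27°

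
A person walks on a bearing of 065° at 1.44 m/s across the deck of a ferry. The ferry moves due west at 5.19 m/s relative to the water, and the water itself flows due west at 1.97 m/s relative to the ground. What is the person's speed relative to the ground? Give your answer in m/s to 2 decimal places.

5.89 m/s

In east/north components (m/s): person relative to ferry = (1.305, 0.609); ferry relative to water = (-5.190, 0.000); water relative to ground = (-1.970, 0.000).
Sum = (-5.855, 0.609) m/s.
Speed = |(-5.855, 0.609)| = 5.886 m/s.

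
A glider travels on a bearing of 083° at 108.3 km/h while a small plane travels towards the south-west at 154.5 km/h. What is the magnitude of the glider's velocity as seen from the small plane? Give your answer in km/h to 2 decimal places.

Taking east as x and north as y: glider velocity = (107.493, 13.198) km/h; small plane velocity = (-109.248, -109.248) km/h.
Velocity of glider relative to small plane = (107.493, 13.198) − (-109.248, -109.248) = (216.741, 122.446) km/h.
Magnitude = |(216.741, 122.446)| = 248.937 km/h.

248.94 km/h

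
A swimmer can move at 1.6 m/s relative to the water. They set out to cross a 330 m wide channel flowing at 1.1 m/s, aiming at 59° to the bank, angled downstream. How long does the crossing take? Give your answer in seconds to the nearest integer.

241 s

The component of the swimmer's velocity perpendicular to the bank is 1.6 × sin 59° = 1.371 m/s.
The flow acts along the bank and has no component across it.
Time = 330 / 1.371 = 240.618 s.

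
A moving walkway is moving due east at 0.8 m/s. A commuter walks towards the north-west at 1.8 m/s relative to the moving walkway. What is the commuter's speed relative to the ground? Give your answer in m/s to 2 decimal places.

1.36 m/s

Taking east as x and north as y: moving walkway velocity = (0.800, 0.000) m/s; commuter velocity relative to moving walkway = (-1.273, 1.273) m/s.
Velocity relative to ground = (0.800, 0.000) + (-1.273, 1.273) = (-0.473, 1.273) m/s.
Speed = |(-0.473, 1.273)| = 1.358 m/s.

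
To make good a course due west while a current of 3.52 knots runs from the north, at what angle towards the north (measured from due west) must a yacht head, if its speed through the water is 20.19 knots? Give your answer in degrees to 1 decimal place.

The current pushes perpendicular to the desired track; the heading must have a component into the current equal to 3.52 knots: 20.19 sin θ = 3.52.
sin θ = 0.1743, so θ = 10.040°.

10.0°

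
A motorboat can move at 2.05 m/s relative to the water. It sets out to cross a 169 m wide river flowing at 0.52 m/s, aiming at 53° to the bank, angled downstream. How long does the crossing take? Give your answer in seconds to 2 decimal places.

The component of the motorboat's velocity perpendicular to the bank is 2.05 × sin 53° = 1.637 m/s.
The flow acts along the bank and has no component across it.
Time = 169 / 1.637 = 103.225 s.

103.22 s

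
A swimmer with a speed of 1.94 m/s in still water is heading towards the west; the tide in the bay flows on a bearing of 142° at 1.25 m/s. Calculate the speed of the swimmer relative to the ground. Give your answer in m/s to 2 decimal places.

1.53 m/s

Taking east as x and north as y: velocity relative to the water = (-1.940, 0.000) m/s; the water relative to ground = (0.770, -0.985) m/s.
Velocity relative to ground = (-1.940, 0.000) + (0.770, -0.985) = (-1.170, -0.985) m/s.
Speed = |(-1.170, -0.985)| = 1.530 m/s.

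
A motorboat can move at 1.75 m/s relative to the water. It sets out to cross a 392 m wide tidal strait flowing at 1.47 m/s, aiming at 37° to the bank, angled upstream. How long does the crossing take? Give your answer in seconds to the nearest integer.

372 s

The component of the motorboat's velocity perpendicular to the bank is 1.75 × sin 37° = 1.053 m/s.
Only the cross-stream component determines the crossing time; the current contributes nothing perpendicular to the bank.
Time = 392 / 1.053 = 372.207 s.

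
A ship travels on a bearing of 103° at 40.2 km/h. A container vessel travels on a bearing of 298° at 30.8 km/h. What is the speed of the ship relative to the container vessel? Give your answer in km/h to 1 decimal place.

Taking east as x and north as y: ship velocity = (39.170, -9.043) km/h; container vessel velocity = (-27.195, 14.460) km/h.
Velocity of ship relative to container vessel = (39.170, -9.043) − (-27.195, 14.460) = (66.364, -23.503) km/h.
Magnitude = |(66.364, -23.503)| = 70.403 km/h.

70.4 km/h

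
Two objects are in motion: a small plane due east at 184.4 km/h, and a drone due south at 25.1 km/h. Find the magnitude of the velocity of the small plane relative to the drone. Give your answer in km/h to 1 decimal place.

Taking east as x and north as y: small plane velocity = (184.400, 0.000) km/h; drone velocity = (0.000, -25.100) km/h.
Velocity of small plane relative to drone = (184.400, 0.000) − (0.000, -25.100) = (184.400, 25.100) km/h.
Magnitude = |(184.400, 25.100)| = 186.100 km/h.

186.1 km/h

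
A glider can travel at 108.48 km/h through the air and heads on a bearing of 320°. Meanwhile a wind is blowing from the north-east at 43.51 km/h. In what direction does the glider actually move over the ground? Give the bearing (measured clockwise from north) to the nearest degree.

Taking east as x and north as y: velocity relative to the air = (-69.730, 83.101) km/h; the air relative to ground = (-30.766, -30.766) km/h.
Velocity relative to ground = (-69.730, 83.101) + (-30.766, -30.766) = (-100.496, 52.334) km/h.
Bearing = atan2(-100.50, 52.33) = 297.51° clockwise from north.

298°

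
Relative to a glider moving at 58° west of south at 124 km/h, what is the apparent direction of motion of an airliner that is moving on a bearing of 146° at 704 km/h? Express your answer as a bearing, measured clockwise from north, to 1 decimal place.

136.1°

Taking east as x and north as y: airliner velocity = (393.672, -583.642) km/h; glider velocity = (-105.158, -65.710) km/h.
Velocity of airliner relative to glider = (393.672, -583.642) − (-105.158, -65.710) = (498.830, -517.932) km/h.
Bearing = atan2(498.83, -517.93) = 136.08° clockwise from north.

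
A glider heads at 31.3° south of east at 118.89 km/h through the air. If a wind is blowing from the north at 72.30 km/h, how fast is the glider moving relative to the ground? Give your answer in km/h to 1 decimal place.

168.2 km/h

Taking east as x and north as y: velocity relative to the air = (101.587, -61.766) km/h; the air relative to ground = (0.000, -72.300) km/h.
Velocity relative to ground = (101.587, -61.766) + (0.000, -72.300) = (101.587, -134.066) km/h.
Speed = |(101.587, -134.066)| = 168.207 km/h.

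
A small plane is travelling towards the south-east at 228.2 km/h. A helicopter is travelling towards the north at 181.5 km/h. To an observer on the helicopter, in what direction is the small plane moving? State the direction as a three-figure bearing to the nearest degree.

Taking east as x and north as y: small plane velocity = (161.362, -161.362) km/h; helicopter velocity = (0.000, 181.500) km/h.
Velocity of small plane relative to helicopter = (161.362, -161.362) − (0.000, 181.500) = (161.362, -342.862) km/h.
Bearing = atan2(161.36, -342.86) = 154.80° clockwise from north.

155°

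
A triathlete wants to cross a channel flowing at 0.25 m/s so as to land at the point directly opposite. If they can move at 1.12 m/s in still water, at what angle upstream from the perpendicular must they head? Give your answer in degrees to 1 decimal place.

To cancel the current, the upstream component of the triathlete's velocity must equal the flow: 1.12 sin θ = 0.25.
sin θ = 0.25 / 1.12 = 0.2232.
θ = arcsin(0.2232) = 12.898°.

12.9°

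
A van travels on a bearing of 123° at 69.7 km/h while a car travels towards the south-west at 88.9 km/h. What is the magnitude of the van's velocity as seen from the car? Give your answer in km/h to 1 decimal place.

123.8 km/h

Taking east as x and north as y: van velocity = (58.455, -37.961) km/h; car velocity = (-62.862, -62.862) km/h.
Velocity of van relative to car = (58.455, -37.961) − (-62.862, -62.862) = (121.317, 24.900) km/h.
Magnitude = |(121.317, 24.900)| = 123.846 km/h.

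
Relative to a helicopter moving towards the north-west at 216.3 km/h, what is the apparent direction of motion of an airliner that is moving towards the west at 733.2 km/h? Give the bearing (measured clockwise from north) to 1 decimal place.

255.2°

Taking east as x and north as y: airliner velocity = (-733.200, 0.000) km/h; helicopter velocity = (-152.947, 152.947) km/h.
Velocity of airliner relative to helicopter = (-733.200, 0.000) − (-152.947, 152.947) = (-580.253, -152.947) km/h.
Bearing = atan2(-580.25, -152.95) = 255.23° clockwise from north.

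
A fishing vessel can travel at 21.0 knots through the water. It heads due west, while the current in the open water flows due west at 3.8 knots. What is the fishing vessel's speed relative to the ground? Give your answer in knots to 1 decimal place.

Taking east as x and north as y: velocity relative to the water = (-21.000, 0.000) knots; the water relative to ground = (-3.800, 0.000) knots.
Velocity relative to ground = (-21.000, 0.000) + (-3.800, 0.000) = (-24.800, 0.000) knots.
Speed = |(-24.800, 0.000)| = 24.800 knots.

24.8 knots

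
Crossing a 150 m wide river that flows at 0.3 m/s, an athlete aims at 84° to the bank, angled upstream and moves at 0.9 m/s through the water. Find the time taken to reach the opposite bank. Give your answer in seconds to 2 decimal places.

The component of the athlete's velocity perpendicular to the bank is 0.9 × sin 84° = 0.895 m/s.
The current is parallel to the bank, so it does not affect the crossing time.
Time = 150 / 0.895 = 167.585 s.

167.58 s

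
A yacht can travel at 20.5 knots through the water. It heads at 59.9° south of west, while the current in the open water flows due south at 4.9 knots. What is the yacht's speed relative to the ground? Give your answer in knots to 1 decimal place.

24.9 knots

Taking east as x and north as y: velocity relative to the water = (-10.281, -17.736) knots; the water relative to ground = (0.000, -4.900) knots.
Velocity relative to ground = (-10.281, -17.736) + (0.000, -4.900) = (-10.281, -22.636) knots.
Speed = |(-10.281, -22.636)| = 24.861 knots.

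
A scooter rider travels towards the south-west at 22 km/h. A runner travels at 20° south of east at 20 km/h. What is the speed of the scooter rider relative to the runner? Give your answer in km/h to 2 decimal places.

35.44 km/h

Taking east as x and north as y: scooter rider velocity = (-15.556, -15.556) km/h; runner velocity = (18.794, -6.840) km/h.
Velocity of scooter rider relative to runner = (-15.556, -15.556) − (18.794, -6.840) = (-34.350, -8.716) km/h.
Magnitude = |(-34.350, -8.716)| = 35.439 km/h.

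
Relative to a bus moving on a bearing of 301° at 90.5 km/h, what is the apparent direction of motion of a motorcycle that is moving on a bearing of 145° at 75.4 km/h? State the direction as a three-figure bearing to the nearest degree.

132°

Taking east as x and north as y: motorcycle velocity = (43.248, -61.764) km/h; bus velocity = (-77.574, 46.611) km/h.
Velocity of motorcycle relative to bus = (43.248, -61.764) − (-77.574, 46.611) = (120.821, -108.375) km/h.
Bearing = atan2(120.82, -108.38) = 131.89° clockwise from north.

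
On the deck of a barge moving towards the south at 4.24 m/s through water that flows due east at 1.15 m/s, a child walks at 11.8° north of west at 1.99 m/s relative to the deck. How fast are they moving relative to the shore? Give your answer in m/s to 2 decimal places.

3.92 m/s

In east/north components (m/s): child relative to barge = (-1.948, 0.407); barge relative to water = (0.000, -4.240); water relative to ground = (1.150, 0.000).
Sum = (-0.798, -3.833) m/s.
Speed = |(-0.798, -3.833)| = 3.915 m/s.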